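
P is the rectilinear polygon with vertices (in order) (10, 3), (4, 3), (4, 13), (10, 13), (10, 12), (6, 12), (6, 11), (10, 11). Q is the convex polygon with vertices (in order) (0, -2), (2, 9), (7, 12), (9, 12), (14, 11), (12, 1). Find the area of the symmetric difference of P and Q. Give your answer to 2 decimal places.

|P| = 56, |Q| = 135, |P∩Q| = 47.6.
|P △ Q| = |P| + |Q| − 2·|P∩Q| = 56 + 135 − 95.2 = 95.80.

95.80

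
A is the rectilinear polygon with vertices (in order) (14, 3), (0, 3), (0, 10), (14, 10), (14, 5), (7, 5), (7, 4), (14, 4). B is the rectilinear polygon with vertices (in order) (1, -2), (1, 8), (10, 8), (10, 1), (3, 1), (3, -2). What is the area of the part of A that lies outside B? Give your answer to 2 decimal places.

|A| = 91, |A∩B| = 42.
|A ∖ B| = |A| − |A∩B| = 91 − 42 = 49.00.

49.00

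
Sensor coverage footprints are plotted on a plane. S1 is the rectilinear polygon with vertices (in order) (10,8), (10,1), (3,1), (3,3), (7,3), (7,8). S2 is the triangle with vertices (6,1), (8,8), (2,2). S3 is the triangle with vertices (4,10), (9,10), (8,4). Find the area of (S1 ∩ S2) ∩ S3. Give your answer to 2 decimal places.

1.15

The region (S1 ∩ S2) ∩ S3 is the polygon with vertices (8,8), (7.2,5.2), (7,5.5), (7,7).
By the shoelace formula its area is 1.15.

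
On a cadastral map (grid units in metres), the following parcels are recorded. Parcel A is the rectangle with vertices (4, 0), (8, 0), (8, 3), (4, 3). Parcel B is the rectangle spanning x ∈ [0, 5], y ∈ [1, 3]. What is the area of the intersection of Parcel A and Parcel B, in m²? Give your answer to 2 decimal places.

2.00

|Parcel A∩Parcel B|: x∈[4,5], y∈[1,3] → 1·2 = 2.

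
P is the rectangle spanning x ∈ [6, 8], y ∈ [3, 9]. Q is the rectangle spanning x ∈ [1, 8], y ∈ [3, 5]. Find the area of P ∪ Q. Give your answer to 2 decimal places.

By inclusion–exclusion:
Individual areas: |P| = 12, |Q| = 14.
|P∩Q|: x∈[6,8], y∈[3,5] → 2·2 = 4.
|P ∪ Q| = 26 − 4 = 22.00.

22.00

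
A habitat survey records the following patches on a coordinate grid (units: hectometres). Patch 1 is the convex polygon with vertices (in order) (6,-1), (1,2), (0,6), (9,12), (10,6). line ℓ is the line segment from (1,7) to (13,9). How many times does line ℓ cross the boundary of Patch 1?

The segment meets the boundary at (9.595,8.432), (1.667,7.111).

2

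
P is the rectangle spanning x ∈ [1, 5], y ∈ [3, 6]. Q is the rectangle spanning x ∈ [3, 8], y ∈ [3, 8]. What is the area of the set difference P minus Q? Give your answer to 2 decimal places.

6.00

|P∩Q|: x∈[3,5], y∈[3,6] → 2·3 = 6.
|P| = 12.
|P ∖ Q| = |P| − |P∩Q| = 12 − 6 = 6.00.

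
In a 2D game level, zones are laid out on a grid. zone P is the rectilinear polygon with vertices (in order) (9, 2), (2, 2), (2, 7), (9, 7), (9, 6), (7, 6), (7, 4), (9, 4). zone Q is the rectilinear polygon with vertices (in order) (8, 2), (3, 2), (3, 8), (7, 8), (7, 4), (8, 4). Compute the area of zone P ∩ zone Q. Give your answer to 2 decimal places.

22.00

The intersection is the polygon with vertices (3,2), (3,7), (7,7), (7,6), (7,4), (8,4), (8,2).
By the shoelace formula its area is 22.00.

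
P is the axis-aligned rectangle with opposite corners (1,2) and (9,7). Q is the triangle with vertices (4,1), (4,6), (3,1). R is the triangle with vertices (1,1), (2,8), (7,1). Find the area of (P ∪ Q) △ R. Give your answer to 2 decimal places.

30.10

|P ∪ Q| = 40.9.
|(P ∪ Q) ∩ R| = 15.9.
|(P ∪ Q) △ R| = 40.9 + 21 − 31.8 = 30.10.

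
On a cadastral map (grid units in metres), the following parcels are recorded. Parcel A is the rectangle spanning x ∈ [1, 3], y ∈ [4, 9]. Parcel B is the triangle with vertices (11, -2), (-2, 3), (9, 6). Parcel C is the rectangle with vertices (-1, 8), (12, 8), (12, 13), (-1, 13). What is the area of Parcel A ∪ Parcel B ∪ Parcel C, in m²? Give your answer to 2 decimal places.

By inclusion–exclusion:
Individual areas: |Parcel A| = 10, |Parcel B| = 47, |Parcel C| = 65.
|Parcel A∩Parcel B| = 0.2424.
|Parcel A∩Parcel C|: x∈[1,3], y∈[8,9] → 2·1 = 2.
|Parcel B∩Parcel C| = 0.
|Parcel A∩Parcel B∩Parcel C| = 0.
|Parcel A ∪ Parcel B ∪ Parcel C| = 122 − 2.2424 + 0 = 119.76.

119.76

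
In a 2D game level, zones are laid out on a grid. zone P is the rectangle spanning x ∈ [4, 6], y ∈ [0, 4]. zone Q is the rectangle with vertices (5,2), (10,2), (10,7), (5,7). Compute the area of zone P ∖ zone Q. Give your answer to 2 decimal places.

|zone P∩zone Q|: x∈[5,6], y∈[2,4] → 1·2 = 2.
|zone P| = 8.
|zone P ∖ zone Q| = |zone P| − |zone P∩zone Q| = 8 − 2 = 6.00.

6.00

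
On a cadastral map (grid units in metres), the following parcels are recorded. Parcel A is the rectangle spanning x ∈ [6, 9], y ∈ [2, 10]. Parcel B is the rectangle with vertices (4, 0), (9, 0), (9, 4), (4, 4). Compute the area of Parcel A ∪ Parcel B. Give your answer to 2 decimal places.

38.00

By inclusion–exclusion:
Individual areas: |Parcel A| = 24, |Parcel B| = 20.
|Parcel A∩Parcel B|: x∈[6,9], y∈[2,4] → 3·2 = 6.
|Parcel A ∪ Parcel B| = 44 − 6 = 38.00.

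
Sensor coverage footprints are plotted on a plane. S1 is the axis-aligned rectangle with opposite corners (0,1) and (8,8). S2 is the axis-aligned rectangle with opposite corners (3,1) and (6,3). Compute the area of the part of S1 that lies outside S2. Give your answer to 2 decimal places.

|S1∩S2|: x∈[3,6], y∈[1,3] → 3·2 = 6.
|S1| = 56.
|S1 ∖ S2| = |S1| − |S1∩S2| = 56 − 6 = 50.00.

50.00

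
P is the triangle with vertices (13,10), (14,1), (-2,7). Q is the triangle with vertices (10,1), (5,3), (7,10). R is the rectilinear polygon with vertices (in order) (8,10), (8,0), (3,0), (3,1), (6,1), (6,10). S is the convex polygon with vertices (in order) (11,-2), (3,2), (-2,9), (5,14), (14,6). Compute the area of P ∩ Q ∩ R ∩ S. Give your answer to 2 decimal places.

9.06

The intersection is the polygon with vertices (7.375,8.875), (8,7), (8,3.25), (6,4), (6,6.5), (6.636,8.727).
By the shoelace formula its area is 9.06.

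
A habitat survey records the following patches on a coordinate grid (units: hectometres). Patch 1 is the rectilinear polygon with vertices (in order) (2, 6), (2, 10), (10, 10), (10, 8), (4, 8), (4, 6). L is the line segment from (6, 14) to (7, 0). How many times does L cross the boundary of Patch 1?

2

The segment meets the boundary at (6.429,8), (6.286,10).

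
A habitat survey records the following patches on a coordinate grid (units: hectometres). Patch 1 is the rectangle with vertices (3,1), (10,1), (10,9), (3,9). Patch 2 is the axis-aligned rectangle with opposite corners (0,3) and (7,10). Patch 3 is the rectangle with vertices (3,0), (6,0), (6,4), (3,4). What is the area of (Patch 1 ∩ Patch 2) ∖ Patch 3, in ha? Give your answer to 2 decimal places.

|Patch 1 ∩ Patch 2| = 24.
|(Patch 1 ∩ Patch 2) ∩ Patch 3| = 3.
|(Patch 1 ∩ Patch 2) ∖ Patch 3| = 24 − 3 = 21.00.

21.00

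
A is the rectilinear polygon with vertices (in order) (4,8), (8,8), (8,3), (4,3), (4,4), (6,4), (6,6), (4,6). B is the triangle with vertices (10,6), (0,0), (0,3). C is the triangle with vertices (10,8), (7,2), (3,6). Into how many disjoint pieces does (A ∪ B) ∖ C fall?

4

(A ∪ B) ∖ C splits into 4 disjoint pieces (area 4.5714, area 0.2521, area 0.25, area 11.6538).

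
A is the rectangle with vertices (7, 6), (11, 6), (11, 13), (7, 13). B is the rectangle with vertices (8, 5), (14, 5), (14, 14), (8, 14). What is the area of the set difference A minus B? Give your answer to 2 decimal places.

|A∩B|: x∈[8,11], y∈[6,13] → 3·7 = 21.
|A| = 28.
|A ∖ B| = |A| − |A∩B| = 28 − 21 = 7.00.

7.00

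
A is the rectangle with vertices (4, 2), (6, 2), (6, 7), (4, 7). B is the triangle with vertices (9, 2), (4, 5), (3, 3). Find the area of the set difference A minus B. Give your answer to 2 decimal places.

6.53

|A| = 10, |A∩B| = 3.4667.
|A ∖ B| = |A| − |A∩B| = 10 − 3.4667 = 6.53.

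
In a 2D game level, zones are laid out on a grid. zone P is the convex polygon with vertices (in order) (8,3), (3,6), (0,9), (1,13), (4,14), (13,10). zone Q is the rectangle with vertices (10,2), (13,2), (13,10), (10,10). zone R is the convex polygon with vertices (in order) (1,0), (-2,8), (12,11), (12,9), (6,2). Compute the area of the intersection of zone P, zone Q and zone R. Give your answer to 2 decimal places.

The intersection is the polygon with vertices (10,10), (12,10), (12,9), (10,6.667).
By the shoelace formula its area is 4.33.

4.33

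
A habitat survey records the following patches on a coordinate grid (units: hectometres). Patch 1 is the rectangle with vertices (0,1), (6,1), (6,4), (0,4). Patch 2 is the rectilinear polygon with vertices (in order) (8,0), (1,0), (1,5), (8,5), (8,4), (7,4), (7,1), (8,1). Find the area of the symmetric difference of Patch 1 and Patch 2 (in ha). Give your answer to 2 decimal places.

20.00

|Patch 1| = 18, |Patch 2| = 32, |Patch 1∩Patch 2| = 15.
|Patch 1 △ Patch 2| = |Patch 1| + |Patch 2| − 2·|Patch 1∩Patch 2| = 18 + 32 − 30 = 20.00.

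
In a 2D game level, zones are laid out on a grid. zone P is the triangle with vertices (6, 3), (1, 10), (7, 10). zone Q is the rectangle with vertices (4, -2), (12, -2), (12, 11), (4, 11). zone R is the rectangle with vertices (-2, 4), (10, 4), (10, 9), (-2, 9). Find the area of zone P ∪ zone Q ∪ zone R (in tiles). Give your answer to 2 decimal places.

By inclusion–exclusion:
Individual areas: |zone P| = 21, |zone Q| = 104, |zone R| = 60.
|zone P∩zone Q| = 14.7.
|zone P∩zone R| = 15.
|zone Q∩zone R|: x∈[4,10], y∈[4,9] → 6·5 = 30.
|zone P∩zone Q∩zone R| = 11.3429.
|zone P ∪ zone Q ∪ zone R| = 185 − 59.7 + 11.3429 = 136.64.

136.64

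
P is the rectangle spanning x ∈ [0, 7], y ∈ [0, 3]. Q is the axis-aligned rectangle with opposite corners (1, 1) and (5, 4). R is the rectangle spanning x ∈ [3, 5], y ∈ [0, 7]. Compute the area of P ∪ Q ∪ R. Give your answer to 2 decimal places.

By inclusion–exclusion:
Individual areas: |P| = 21, |Q| = 12, |R| = 14.
|P∩Q|: x∈[1,5], y∈[1,3] → 4·2 = 8.
|P∩R|: x∈[3,5], y∈[0,3] → 2·3 = 6.
|Q∩R|: x∈[3,5], y∈[1,4] → 2·3 = 6.
|P∩Q∩R| = 4.
|P ∪ Q ∪ R| = 47 − 20 + 4 = 31.00.

31.00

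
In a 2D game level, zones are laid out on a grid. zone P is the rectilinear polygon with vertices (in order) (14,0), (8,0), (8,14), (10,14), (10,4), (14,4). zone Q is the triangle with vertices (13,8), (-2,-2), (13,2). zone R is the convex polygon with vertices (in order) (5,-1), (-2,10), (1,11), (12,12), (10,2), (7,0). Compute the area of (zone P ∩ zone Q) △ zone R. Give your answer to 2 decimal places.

109.70

|zone P ∩ zone Q| = 16.
|(zone P ∩ zone Q) ∩ zone R| = 8.4.
|(zone P ∩ zone Q) △ zone R| = 16 + 110.5 − 16.8 = 109.70.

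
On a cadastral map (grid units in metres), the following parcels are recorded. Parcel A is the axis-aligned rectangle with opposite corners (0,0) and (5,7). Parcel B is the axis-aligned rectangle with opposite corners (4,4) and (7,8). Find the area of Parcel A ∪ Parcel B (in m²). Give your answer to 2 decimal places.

44.00

By inclusion–exclusion:
Individual areas: |Parcel A| = 35, |Parcel B| = 12.
|Parcel A∩Parcel B|: x∈[4,5], y∈[4,7] → 1·3 = 3.
|Parcel A ∪ Parcel B| = 47 − 3 = 44.00.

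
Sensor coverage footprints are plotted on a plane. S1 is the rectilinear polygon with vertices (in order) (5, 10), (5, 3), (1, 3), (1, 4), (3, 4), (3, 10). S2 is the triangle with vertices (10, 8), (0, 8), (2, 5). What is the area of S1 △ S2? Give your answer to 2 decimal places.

|S1| = 16, |S2| = 15, |S1∩S2| = 4.5.
|S1 △ S2| = |S1| + |S2| − 2·|S1∩S2| = 16 + 15 − 9 = 22.00.

22.00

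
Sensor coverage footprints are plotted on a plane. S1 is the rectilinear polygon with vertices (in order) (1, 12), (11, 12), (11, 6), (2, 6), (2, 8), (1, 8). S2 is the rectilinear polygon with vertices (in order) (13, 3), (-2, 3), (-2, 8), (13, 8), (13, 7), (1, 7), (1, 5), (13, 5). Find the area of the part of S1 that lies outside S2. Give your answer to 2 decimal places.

|S1| = 58, |S1∩S2| = 9.
|S1 ∖ S2| = |S1| − |S1∩S2| = 58 − 9 = 49.00.

49.00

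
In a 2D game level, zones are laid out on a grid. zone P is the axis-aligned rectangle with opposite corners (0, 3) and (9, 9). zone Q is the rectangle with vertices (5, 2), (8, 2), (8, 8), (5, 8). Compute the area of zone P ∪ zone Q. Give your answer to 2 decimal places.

57.00

By inclusion–exclusion:
Individual areas: |zone P| = 54, |zone Q| = 18.
|zone P∩zone Q|: x∈[5,8], y∈[3,8] → 3·5 = 15.
|zone P ∪ zone Q| = 72 − 15 = 57.00.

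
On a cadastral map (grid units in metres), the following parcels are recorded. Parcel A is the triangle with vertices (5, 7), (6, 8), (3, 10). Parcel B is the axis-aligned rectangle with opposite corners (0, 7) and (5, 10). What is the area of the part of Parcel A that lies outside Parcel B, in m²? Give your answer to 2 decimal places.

|Parcel A| = 2.5, |Parcel A∩Parcel B| = 1.6667.
|Parcel A ∖ Parcel B| = |Parcel A| − |Parcel A∩Parcel B| = 2.5 − 1.6667 = 0.83.

0.83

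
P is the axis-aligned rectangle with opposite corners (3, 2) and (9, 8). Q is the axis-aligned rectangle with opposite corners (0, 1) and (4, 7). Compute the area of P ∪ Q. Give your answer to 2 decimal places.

By inclusion–exclusion:
Individual areas: |P| = 36, |Q| = 24.
|P∩Q|: x∈[3,4], y∈[2,7] → 1·5 = 5.
|P ∪ Q| = 60 − 5 = 55.00.

55.00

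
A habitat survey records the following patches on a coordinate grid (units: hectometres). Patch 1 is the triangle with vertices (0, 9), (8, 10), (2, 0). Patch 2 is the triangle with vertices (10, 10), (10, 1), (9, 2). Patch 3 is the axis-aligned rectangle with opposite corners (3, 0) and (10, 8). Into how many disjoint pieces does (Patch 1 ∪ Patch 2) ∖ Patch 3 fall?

(Patch 1 ∪ Patch 2) ∖ Patch 3 splits into 2 disjoint pieces (area 24.9667, area 0.25).

2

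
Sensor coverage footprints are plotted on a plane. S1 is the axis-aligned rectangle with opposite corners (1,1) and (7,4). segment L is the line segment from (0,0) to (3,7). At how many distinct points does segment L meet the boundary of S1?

The segment meets the boundary at (1.714,4), (1,2.333).

2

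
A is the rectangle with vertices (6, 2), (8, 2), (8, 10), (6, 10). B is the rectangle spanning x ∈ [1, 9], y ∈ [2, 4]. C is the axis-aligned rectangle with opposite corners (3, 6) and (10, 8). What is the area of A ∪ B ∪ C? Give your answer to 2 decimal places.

By inclusion–exclusion:
Individual areas: |A| = 16, |B| = 16, |C| = 14.
|A∩B|: x∈[6,8], y∈[2,4] → 2·2 = 4.
|A∩C|: x∈[6,8], y∈[6,8] → 2·2 = 4.
|B∩C| = 0 (no overlap).
|A∩B∩C| = 0.
|A ∪ B ∪ C| = 46 − 8 + 0 = 38.00.

38.00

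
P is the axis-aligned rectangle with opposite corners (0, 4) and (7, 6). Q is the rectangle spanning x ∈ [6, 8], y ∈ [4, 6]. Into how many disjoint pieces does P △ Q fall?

2

P △ Q splits into 2 disjoint pieces (area 2, area 12).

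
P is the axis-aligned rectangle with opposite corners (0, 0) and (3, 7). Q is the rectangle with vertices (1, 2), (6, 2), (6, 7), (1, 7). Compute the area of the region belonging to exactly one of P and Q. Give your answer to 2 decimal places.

26.00

|P∩Q|: x∈[1,3], y∈[2,7] → 2·5 = 10.
|P △ Q| = |P| + |Q| − 2·|P∩Q| = 21 + 25 − 20 = 26.00.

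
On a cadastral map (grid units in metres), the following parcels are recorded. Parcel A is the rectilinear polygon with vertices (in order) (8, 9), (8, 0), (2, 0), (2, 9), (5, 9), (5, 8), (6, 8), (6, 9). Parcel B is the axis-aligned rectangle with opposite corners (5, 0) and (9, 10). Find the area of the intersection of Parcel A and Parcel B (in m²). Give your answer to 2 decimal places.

26.00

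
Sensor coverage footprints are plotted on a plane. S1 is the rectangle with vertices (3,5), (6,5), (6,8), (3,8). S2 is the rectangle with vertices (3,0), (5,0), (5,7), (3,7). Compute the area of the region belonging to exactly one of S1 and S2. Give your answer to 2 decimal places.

|S1∩S2|: x∈[3,5], y∈[5,7] → 2·2 = 4.
|S1 △ S2| = |S1| + |S2| − 2·|S1∩S2| = 9 + 14 − 8 = 15.00.

15.00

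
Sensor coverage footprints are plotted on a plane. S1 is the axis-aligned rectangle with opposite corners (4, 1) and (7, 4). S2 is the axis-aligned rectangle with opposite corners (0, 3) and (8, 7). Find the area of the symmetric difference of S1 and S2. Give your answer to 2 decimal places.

|S1∩S2|: x∈[4,7], y∈[3,4] → 3·1 = 3.
|S1 △ S2| = |S1| + |S2| − 2·|S1∩S2| = 9 + 32 − 6 = 35.00.

35.00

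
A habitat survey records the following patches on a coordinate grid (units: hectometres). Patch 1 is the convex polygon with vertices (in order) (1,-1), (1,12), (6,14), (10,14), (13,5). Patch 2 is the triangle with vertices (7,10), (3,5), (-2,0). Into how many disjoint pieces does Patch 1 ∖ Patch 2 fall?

1

Patch 1 ∖ Patch 2 is a single connected region.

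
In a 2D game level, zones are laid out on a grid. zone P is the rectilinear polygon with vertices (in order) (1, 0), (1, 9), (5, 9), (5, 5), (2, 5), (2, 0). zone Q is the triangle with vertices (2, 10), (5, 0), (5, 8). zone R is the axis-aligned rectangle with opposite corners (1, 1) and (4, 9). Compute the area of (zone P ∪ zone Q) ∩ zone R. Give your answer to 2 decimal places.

|zone P ∪ zone Q| = 25.35.
|(zone P ∪ zone Q) ∩ zone R| = 16.42.

16.42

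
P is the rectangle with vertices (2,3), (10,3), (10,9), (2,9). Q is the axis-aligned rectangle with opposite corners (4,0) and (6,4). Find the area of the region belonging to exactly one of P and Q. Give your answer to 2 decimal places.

52.00

|P∩Q|: x∈[4,6], y∈[3,4] → 2·1 = 2.
|P △ Q| = |P| + |Q| − 2·|P∩Q| = 48 + 8 − 4 = 52.00.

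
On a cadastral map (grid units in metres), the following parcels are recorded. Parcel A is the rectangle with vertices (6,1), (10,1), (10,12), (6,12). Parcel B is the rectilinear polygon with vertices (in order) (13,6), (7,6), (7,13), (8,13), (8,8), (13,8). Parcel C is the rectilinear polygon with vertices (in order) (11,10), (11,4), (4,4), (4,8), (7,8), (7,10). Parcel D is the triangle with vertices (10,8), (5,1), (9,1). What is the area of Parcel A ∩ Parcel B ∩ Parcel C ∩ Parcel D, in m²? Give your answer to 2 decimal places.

1.14

The intersection is the polygon with vertices (8.571,6), (10,8), (9.714,6).
By the shoelace formula its area is 1.14.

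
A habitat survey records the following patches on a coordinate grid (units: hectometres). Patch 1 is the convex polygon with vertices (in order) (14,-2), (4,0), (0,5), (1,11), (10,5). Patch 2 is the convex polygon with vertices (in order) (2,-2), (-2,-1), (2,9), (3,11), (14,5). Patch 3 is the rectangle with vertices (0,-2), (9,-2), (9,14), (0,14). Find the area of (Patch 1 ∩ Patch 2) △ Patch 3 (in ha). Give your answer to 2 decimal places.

|Patch 1 ∩ Patch 2| = 59.3567.
|(Patch 1 ∩ Patch 2) ∩ Patch 3| = 55.2317.
|(Patch 1 ∩ Patch 2) △ Patch 3| = 59.3567 + 144 − 110.4635 = 92.89.

92.89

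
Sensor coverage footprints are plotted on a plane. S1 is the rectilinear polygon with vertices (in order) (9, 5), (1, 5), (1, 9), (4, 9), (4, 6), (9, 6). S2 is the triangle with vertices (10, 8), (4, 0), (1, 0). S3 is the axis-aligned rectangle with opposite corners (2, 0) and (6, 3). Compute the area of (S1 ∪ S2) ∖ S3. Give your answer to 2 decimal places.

21.24

|S1 ∪ S2| = 28.0625.
|(S1 ∪ S2) ∩ S3| = 6.8264.
|(S1 ∪ S2) ∖ S3| = 28.0625 − 6.8264 = 21.24.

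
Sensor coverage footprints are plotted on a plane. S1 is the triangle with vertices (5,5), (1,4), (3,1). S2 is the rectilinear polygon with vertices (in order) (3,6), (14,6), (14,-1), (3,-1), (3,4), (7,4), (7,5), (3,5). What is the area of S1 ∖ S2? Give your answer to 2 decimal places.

4.75

|S1| = 7, |S1∩S2| = 2.25.
|S1 ∖ S2| = |S1| − |S1∩S2| = 7 − 2.25 = 4.75.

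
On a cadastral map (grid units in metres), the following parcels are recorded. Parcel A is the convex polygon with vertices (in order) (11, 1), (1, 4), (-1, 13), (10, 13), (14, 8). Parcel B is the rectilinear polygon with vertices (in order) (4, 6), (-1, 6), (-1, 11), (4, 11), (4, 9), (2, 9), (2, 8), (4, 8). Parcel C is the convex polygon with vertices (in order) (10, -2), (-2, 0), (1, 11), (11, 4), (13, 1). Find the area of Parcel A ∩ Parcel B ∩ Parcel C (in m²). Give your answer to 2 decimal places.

12.41

The intersection is the polygon with vertices (2,9), (2,8), (4,8), (4,6), (0.556,6), (0.143,7.857), (1,11), (3.857,9).
By the shoelace formula its area is 12.41.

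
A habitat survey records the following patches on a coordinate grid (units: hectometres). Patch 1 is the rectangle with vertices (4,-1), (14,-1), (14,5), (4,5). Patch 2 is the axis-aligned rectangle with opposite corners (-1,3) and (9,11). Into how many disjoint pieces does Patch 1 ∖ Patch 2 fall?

Patch 1 ∖ Patch 2 is a single connected region.

1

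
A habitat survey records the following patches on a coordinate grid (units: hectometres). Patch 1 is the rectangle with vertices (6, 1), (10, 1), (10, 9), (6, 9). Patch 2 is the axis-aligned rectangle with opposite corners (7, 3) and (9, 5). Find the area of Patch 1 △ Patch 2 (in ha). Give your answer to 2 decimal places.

28.00

|Patch 1∩Patch 2|: x∈[7,9], y∈[3,5] → 2·2 = 4.
|Patch 1 △ Patch 2| = |Patch 1| + |Patch 2| − 2·|Patch 1∩Patch 2| = 32 + 4 − 8 = 28.00.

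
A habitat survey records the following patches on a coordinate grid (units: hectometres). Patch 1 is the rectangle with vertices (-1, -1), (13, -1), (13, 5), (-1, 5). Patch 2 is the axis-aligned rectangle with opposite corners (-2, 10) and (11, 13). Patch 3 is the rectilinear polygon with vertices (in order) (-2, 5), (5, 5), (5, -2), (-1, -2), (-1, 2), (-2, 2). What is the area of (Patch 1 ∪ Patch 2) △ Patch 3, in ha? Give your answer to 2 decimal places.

96.00

|Patch 1 ∪ Patch 2| = 123.
|(Patch 1 ∪ Patch 2) ∩ Patch 3| = 36.
|(Patch 1 ∪ Patch 2) △ Patch 3| = 123 + 45 − 72 = 96.00.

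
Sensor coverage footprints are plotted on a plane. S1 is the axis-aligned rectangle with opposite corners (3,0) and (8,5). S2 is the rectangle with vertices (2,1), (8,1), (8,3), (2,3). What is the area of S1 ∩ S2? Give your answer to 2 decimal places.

|S1∩S2|: x∈[3,8], y∈[1,3] → 5·2 = 10.

10.00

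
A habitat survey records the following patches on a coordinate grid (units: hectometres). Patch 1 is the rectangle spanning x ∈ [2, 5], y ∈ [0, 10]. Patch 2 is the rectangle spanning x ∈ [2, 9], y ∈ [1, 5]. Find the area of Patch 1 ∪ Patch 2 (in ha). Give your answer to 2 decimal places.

46.00

By inclusion–exclusion:
Individual areas: |Patch 1| = 30, |Patch 2| = 28.
|Patch 1∩Patch 2|: x∈[2,5], y∈[1,5] → 3·4 = 12.
|Patch 1 ∪ Patch 2| = 58 − 12 = 46.00.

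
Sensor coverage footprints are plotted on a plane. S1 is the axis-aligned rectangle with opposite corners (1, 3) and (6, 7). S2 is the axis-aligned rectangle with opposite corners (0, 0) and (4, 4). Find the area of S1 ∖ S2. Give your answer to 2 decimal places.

|S1∩S2|: x∈[1,4], y∈[3,4] → 3·1 = 3.
|S1| = 20.
|S1 ∖ S2| = |S1| − |S1∩S2| = 20 − 3 = 17.00.

17.00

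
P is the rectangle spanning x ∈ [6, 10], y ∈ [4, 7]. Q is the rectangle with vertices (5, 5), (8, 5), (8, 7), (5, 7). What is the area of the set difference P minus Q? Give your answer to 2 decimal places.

8.00

|P∩Q|: x∈[6,8], y∈[5,7] → 2·2 = 4.
|P| = 12.
|P ∖ Q| = |P| − |P∩Q| = 12 − 4 = 8.00.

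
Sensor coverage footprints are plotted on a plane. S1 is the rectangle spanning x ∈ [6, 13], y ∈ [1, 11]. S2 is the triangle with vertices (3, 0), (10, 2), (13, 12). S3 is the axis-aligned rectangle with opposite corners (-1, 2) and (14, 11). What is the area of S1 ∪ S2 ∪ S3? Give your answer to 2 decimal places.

By inclusion–exclusion:
Individual areas: |S1| = 70, |S2| = 32, |S3| = 135.
|S1∩S2| = 27.5833.
|S1∩S3|: x∈[6,13], y∈[2,11] → 7·9 = 63.
|S2∩S3| = 26.4.
|S1∩S2∩S3| = 25.3333.
|S1 ∪ S2 ∪ S3| = 237 − 116.9833 + 25.3333 = 145.35.

145.35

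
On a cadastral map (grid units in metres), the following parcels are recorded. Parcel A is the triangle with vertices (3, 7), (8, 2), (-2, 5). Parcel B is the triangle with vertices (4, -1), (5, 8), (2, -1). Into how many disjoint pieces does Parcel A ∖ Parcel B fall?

Parcel A ∖ Parcel B splits into 2 disjoint pieces (area 11.5341, area 4.0984).

2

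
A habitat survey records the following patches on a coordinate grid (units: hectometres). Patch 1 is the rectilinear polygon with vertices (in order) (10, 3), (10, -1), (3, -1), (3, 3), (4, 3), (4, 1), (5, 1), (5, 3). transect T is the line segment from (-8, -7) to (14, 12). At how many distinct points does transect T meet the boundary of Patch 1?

The segment meets the boundary at (3.579,3), (3,2.5).

2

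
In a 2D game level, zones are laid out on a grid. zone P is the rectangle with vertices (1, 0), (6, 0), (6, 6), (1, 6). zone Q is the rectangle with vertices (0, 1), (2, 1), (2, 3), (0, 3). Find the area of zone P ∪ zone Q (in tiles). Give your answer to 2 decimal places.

32.00

By inclusion–exclusion:
Individual areas: |zone P| = 30, |zone Q| = 4.
|zone P∩zone Q|: x∈[1,2], y∈[1,3] → 1·2 = 2.
|zone P ∪ zone Q| = 34 − 2 = 32.00.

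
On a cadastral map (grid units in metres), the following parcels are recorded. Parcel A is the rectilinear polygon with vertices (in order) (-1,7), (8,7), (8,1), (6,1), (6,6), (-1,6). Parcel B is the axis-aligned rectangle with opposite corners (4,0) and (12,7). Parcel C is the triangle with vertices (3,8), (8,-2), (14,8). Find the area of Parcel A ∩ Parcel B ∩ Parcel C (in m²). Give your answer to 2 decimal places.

The intersection is the polygon with vertices (8,1), (6.5,1), (6,2), (6,6), (4,6), (4,7), (8,7).
By the shoelace formula its area is 13.75.

13.75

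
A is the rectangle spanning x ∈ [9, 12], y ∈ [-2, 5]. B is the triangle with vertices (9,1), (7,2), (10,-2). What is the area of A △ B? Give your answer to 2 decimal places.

|A| = 21, |B| = 2.5, |A∩B| = 0.8333.
|A △ B| = |A| + |B| − 2·|A∩B| = 21 + 2.5 − 1.6667 = 21.83.

21.83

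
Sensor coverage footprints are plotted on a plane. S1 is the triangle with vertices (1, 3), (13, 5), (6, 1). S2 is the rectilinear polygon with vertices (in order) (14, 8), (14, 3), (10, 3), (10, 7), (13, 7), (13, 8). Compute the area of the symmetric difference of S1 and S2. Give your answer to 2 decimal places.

|S1| = 17, |S2| = 17, |S1∩S2| = 1.8214.
|S1 △ S2| = |S1| + |S2| − 2·|S1∩S2| = 17 + 17 − 3.6429 = 30.36.

30.36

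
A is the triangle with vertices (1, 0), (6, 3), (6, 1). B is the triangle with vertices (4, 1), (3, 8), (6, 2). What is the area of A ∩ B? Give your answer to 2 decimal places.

The intersection is the polygon with vertices (5.615,2.769), (6,2), (4,1), (3.895,1.737).
By the shoelace formula its area is 1.65.

1.65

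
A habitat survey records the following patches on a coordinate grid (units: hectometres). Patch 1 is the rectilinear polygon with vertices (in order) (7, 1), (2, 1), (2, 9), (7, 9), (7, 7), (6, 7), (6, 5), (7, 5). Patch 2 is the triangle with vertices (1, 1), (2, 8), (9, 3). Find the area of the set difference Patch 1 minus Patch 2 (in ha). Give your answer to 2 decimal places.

16.32

|Patch 1| = 38, |Patch 1∩Patch 2| = 21.6821.
|Patch 1 ∖ Patch 2| = |Patch 1| − |Patch 1∩Patch 2| = 38 − 21.6821 = 16.32.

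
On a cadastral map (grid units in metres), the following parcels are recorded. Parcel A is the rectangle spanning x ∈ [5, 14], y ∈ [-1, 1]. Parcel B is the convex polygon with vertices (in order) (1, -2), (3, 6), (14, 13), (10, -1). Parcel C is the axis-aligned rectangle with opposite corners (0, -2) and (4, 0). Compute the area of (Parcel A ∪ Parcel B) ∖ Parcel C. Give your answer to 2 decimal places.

|Parcel A ∪ Parcel B| = 105.4286.
|(Parcel A ∪ Parcel B) ∩ Parcel C| = 5.
|(Parcel A ∪ Parcel B) ∖ Parcel C| = 105.4286 − 5 = 100.43.

100.43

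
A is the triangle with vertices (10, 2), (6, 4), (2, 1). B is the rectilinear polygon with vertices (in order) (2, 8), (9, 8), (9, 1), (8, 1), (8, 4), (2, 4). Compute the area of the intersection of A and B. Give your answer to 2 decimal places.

0.94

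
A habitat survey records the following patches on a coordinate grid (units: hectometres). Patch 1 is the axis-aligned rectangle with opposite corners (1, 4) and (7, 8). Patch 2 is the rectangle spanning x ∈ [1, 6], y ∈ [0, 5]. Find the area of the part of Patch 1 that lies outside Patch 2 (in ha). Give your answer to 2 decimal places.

19.00

|Patch 1∩Patch 2|: x∈[1,6], y∈[4,5] → 5·1 = 5.
|Patch 1| = 24.
|Patch 1 ∖ Patch 2| = |Patch 1| − |Patch 1∩Patch 2| = 24 − 5 = 19.00.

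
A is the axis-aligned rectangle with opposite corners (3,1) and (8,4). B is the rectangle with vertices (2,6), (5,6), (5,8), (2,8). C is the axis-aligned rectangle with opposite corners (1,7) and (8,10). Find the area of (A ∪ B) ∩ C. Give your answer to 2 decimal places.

The region (A ∪ B) ∩ C is the polygon with vertices (2,8), (5,8), (5,7), (2,7).
By the shoelace formula its area is 3.00.

3.00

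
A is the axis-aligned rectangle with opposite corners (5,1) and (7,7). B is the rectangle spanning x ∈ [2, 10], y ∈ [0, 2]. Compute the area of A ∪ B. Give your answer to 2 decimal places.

By inclusion–exclusion:
Individual areas: |A| = 12, |B| = 16.
|A∩B|: x∈[5,7], y∈[1,2] → 2·1 = 2.
|A ∪ B| = 28 − 2 = 26.00.

26.00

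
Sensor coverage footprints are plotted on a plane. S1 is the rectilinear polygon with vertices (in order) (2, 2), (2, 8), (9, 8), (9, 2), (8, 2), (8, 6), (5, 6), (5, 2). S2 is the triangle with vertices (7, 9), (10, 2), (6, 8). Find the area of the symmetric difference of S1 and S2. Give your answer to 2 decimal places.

|S1| = 30, |S2| = 5, |S1∩S2| = 3.5357.
|S1 △ S2| = |S1| + |S2| − 2·|S1∩S2| = 30 + 5 − 7.0714 = 27.93.

27.93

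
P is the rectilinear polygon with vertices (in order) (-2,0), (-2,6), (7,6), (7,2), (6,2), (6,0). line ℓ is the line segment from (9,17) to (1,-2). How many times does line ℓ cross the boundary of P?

The segment meets the boundary at (1.842,0), (4.368,6).

2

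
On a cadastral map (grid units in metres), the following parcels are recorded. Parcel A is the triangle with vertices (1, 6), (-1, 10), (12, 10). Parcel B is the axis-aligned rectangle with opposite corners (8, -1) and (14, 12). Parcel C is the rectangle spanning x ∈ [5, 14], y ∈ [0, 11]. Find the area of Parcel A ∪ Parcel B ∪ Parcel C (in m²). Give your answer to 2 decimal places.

128.09

By inclusion–exclusion:
Individual areas: |Parcel A| = 26, |Parcel B| = 78, |Parcel C| = 99.
|Parcel A∩Parcel B| = 2.9091.
|Parcel A∩Parcel C| = 8.9091.
|Parcel B∩Parcel C|: x∈[8,14], y∈[0,11] → 6·11 = 66.
|Parcel A∩Parcel B∩Parcel C| = 2.9091.
|Parcel A ∪ Parcel B ∪ Parcel C| = 203 − 77.8182 + 2.9091 = 128.09.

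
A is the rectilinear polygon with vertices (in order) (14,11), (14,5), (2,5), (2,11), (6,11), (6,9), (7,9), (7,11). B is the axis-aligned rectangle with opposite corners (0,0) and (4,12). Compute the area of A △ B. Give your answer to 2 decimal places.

94.00

|A| = 70, |B| = 48, |A∩B| = 12.
|A △ B| = |A| + |B| − 2·|A∩B| = 70 + 48 − 24 = 94.00.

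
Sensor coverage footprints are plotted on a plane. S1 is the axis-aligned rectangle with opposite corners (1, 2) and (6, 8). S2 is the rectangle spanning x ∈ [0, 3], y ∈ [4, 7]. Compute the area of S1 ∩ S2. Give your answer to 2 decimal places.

6.00

|S1∩S2|: x∈[1,3], y∈[4,7] → 2·3 = 6.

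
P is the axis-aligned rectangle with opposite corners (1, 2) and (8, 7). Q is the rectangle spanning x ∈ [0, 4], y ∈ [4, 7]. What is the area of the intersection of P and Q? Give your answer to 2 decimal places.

|P∩Q|: x∈[1,4], y∈[4,7] → 3·3 = 9.

9.00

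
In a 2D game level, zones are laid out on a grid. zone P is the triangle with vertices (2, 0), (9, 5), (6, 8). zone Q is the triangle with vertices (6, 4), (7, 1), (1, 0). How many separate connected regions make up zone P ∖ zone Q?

zone P ∖ zone Q splits into 2 disjoint pieces (area 0.0178, area 14.2051).

2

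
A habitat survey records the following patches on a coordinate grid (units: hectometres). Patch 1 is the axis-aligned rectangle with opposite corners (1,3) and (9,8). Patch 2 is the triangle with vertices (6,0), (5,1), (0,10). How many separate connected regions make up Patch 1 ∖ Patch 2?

Patch 1 ∖ Patch 2 splits into 2 disjoint pieces (area 31.5, area 7.5).

2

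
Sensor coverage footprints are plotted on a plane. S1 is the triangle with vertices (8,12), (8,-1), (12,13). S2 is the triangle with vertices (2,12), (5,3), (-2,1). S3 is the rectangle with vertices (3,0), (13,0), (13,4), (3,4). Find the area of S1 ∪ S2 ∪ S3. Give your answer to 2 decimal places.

94.67

By inclusion–exclusion:
Individual areas: |S1| = 26, |S2| = 34.5, |S3| = 40.
|S1∩S2| = 0.
|S1∩S3| = 3.4286.
|S2∩S3| = 2.4048.
|S1∩S2∩S3| = 0.
|S1 ∪ S2 ∪ S3| = 100.5 − 5.8333 + 0 = 94.67.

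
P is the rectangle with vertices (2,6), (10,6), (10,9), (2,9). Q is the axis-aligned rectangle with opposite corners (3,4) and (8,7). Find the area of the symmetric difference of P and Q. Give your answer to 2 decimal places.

29.00

|P∩Q|: x∈[3,8], y∈[6,7] → 5·1 = 5.
|P △ Q| = |P| + |Q| − 2·|P∩Q| = 24 + 15 − 10 = 29.00.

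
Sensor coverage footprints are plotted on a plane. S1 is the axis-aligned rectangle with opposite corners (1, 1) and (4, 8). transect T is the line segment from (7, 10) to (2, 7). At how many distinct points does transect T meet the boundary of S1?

The segment meets the boundary at (3.667,8).

1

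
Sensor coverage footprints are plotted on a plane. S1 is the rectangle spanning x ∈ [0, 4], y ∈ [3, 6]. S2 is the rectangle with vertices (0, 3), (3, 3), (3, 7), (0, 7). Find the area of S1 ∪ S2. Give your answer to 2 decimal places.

By inclusion–exclusion:
Individual areas: |S1| = 12, |S2| = 12.
|S1∩S2|: x∈[0,3], y∈[3,6] → 3·3 = 9.
|S1 ∪ S2| = 24 − 9 = 15.00.

15.00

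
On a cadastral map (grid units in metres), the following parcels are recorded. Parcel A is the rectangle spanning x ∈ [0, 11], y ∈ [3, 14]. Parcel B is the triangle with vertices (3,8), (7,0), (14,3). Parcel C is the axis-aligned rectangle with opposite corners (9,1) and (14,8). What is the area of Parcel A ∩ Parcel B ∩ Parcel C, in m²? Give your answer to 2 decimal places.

3.64

The intersection is the polygon with vertices (9,3), (9,5.273), (11,4.364), (11,3).
By the shoelace formula its area is 3.64.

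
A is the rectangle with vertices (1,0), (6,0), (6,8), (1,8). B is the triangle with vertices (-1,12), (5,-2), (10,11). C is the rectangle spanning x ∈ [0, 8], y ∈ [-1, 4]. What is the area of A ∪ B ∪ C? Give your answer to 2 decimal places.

102.15

By inclusion–exclusion:
Individual areas: |A| = 40, |B| = 74, |C| = 40.
|A∩B| = 28.407.
|A∩C|: x∈[1,6], y∈[0,4] → 5·4 = 20.
|B∩C| = 14.2308.
|A∩B∩C| = 10.7879.
|A ∪ B ∪ C| = 154 − 62.6377 + 10.7879 = 102.15.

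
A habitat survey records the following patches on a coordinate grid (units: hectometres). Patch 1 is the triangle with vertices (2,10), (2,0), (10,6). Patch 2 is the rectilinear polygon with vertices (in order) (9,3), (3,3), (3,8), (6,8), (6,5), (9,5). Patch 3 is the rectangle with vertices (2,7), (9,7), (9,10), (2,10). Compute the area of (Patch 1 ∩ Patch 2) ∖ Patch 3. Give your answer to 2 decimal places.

|Patch 1 ∩ Patch 2| = 17.6667.
|(Patch 1 ∩ Patch 2) ∩ Patch 3| = 3.
|(Patch 1 ∩ Patch 2) ∖ Patch 3| = 17.6667 − 3 = 14.67.

14.67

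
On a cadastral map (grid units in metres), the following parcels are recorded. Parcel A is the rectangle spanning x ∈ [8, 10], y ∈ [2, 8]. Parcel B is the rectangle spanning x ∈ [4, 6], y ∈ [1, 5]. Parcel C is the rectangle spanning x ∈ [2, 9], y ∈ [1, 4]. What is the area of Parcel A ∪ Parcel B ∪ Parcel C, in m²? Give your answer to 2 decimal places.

33.00

By inclusion–exclusion:
Individual areas: |Parcel A| = 12, |Parcel B| = 8, |Parcel C| = 21.
|Parcel A∩Parcel B| = 0 (no overlap).
|Parcel A∩Parcel C|: x∈[8,9], y∈[2,4] → 1·2 = 2.
|Parcel B∩Parcel C|: x∈[4,6], y∈[1,4] → 2·3 = 6.
|Parcel A∩Parcel B∩Parcel C| = 0.
|Parcel A ∪ Parcel B ∪ Parcel C| = 41 − 8 + 0 = 33.00.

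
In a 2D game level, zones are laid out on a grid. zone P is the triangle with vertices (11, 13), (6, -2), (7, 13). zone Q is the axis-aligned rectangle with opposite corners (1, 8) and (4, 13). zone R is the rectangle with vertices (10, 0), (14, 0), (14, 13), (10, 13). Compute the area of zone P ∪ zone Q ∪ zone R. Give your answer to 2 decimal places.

95.50

By inclusion–exclusion:
Individual areas: |zone P| = 30, |zone Q| = 15, |zone R| = 52.
|zone P∩zone Q| = 0.
|zone P∩zone R| = 1.5.
|zone Q∩zone R| = 0 (no overlap).
|zone P∩zone Q∩zone R| = 0.
|zone P ∪ zone Q ∪ zone R| = 97 − 1.5 + 0 = 95.50.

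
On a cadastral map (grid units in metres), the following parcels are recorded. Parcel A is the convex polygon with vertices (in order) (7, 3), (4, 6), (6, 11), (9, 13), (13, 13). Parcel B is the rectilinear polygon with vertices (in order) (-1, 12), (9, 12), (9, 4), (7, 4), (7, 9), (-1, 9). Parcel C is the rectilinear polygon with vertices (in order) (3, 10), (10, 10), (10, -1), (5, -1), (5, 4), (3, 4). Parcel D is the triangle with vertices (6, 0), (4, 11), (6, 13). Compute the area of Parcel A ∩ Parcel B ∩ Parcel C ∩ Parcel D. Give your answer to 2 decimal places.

0.60

The intersection is the polygon with vertices (5.2,9), (5.6,10), (6,10), (6,9).
By the shoelace formula its area is 0.60.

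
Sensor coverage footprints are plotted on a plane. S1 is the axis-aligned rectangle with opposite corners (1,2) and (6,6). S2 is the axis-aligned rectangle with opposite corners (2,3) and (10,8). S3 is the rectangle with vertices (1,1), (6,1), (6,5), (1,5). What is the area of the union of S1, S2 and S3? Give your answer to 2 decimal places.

By inclusion–exclusion:
Individual areas: |S1| = 20, |S2| = 40, |S3| = 20.
|S1∩S2|: x∈[2,6], y∈[3,6] → 4·3 = 12.
|S1∩S3|: x∈[1,6], y∈[2,5] → 5·3 = 15.
|S2∩S3|: x∈[2,6], y∈[3,5] → 4·2 = 8.
|S1∩S2∩S3| = 8.
|S1 ∪ S2 ∪ S3| = 80 − 35 + 8 = 53.00.

53.00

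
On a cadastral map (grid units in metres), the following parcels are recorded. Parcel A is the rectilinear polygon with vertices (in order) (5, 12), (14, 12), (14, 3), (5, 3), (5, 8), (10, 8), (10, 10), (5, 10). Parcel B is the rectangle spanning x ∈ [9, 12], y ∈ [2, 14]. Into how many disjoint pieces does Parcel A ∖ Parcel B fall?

3

Parcel A ∖ Parcel B splits into 3 disjoint pieces (area 8, area 18, area 20).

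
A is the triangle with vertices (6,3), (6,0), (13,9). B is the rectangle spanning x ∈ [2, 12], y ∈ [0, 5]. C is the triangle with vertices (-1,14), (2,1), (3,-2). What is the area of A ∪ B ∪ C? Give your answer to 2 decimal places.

54.78

By inclusion–exclusion:
Individual areas: |A| = 10.5, |B| = 50, |C| = 2.
|A∩B| = 7.3889.
|A∩C| = 0.
|B∩C| = 0.3333.
|A∩B∩C| = 0.
|A ∪ B ∪ C| = 62.5 − 7.7222 + 0 = 54.78.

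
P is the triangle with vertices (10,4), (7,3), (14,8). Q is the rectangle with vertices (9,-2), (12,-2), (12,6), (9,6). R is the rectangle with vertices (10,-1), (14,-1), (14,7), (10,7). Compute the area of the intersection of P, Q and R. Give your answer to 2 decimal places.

The intersection is the polygon with vertices (11.2,6), (12,6), (10,4), (10,5.143).
By the shoelace formula its area is 1.49.

1.49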